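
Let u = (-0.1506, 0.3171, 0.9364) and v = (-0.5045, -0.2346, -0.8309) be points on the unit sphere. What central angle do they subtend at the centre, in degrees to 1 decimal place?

u·v = -0.7765; |u| = 1.0000, |v| = 1.0000.
cos θ = (u·v)/(|u||v|) = -0.7765, so θ = 140.9°.

140.9°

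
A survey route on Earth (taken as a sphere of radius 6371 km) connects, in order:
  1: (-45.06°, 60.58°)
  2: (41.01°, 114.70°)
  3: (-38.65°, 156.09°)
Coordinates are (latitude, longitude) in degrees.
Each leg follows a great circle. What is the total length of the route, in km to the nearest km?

Leg 1→2: central angle 1.7235 rad, distance 10980.3 km.
Leg 2→3: central angle 1.5385 rad, distance 9801.8 km.
Total: 10980.3 + 9801.8 ≈ 20782 km.

20782 km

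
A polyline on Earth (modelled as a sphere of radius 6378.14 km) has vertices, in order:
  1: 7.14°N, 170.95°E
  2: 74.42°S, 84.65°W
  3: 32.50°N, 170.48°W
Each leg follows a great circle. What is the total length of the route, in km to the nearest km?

24578 km

Leg 1→2: central angle 1.7579 rad, distance 11212.1 km.
Leg 2→3: central angle 2.0956 rad, distance 13366.3 km.
Total: 11212.1 + 13366.3 ≈ 24578 km.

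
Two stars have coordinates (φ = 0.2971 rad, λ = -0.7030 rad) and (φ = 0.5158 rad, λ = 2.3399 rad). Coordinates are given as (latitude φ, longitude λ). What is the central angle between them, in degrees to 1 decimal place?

With latitudes φ₁ = 17.023°, φ₂ = 29.553° and longitude difference Δλ = 174.345°:
Haversine: a = sin²(Δφ/2) + cos φ₁ cos φ₂ sin²(Δλ/2) = 0.0119 + (0.9562)(0.8699)(0.9976) = 0.84167.
Central angle c = 2·arcsin(√a) = 2.32313 rad.
So the angular separation is 133.1°.

133.1°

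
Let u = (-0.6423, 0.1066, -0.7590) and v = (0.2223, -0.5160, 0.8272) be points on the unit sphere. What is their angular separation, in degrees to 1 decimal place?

145.7°

u·v = -0.8256; |u| = 1.0000, |v| = 1.0000.
cos θ = (u·v)/(|u||v|) = -0.8257, so θ = 145.7°.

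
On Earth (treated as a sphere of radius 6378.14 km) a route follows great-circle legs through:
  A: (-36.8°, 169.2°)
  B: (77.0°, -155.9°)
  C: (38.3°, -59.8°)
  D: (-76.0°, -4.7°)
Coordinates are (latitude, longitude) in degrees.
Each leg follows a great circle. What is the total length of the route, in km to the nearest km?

32233 km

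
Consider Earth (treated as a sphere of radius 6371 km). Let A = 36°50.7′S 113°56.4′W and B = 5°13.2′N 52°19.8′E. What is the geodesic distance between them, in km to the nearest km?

With latitudes φ₁ = -36.845°, φ₂ = 5.220° and longitude difference Δλ = 166.270°:
cos c = sin φ₁ sin φ₂ + cos φ₁ cos φ₂ cos Δλ = (-0.5997)(0.0910) + (0.8003)(0.9959)(-0.9714) = -0.82873,
so c = arccos(-0.82873) = 2.54762 rad.
Distance = R·c = 6371 × 2.5476 ≈ 16231 km.

16231 km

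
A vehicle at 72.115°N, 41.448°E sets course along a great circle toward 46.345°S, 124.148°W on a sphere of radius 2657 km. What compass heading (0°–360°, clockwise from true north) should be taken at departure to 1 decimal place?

With φ₁ = 1.2586, φ₂ = -0.8089, Δλ = -2.8902 rad, the forward-azimuth formula gives
θ = atan2( sin Δλ cos φ₂ , cos φ₁ sin φ₂ − sin φ₁ cos φ₂ cos Δλ ) = atan2(-0.1717, 0.4141) = -22.52°.
Adding 360° brings this into [0°, 360°): 337.5°.

337.5°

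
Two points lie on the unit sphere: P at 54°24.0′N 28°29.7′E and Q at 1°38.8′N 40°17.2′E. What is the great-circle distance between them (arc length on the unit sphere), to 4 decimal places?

0.9361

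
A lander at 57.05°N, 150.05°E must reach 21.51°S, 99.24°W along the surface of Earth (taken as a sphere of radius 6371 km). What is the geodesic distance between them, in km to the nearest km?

With latitudes φ₁ = 57.050°, φ₂ = -21.510° and longitude difference Δλ = 110.710°:
cos c = sin φ₁ sin φ₂ + cos φ₁ cos φ₂ cos Δλ = (0.8391)(-0.3667) + (0.5439)(0.9304)(-0.3536) = -0.48663,
so c = arccos(-0.48663) = 2.07903 rad.
Distance = R·c = 6371 × 2.0790 ≈ 13245 km.

13245 km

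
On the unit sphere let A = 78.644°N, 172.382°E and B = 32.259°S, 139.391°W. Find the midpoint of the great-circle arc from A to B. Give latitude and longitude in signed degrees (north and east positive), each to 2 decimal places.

24.33°, -147.94°

Central angle δ = 1.9959 rad. Interpolating on the sphere with fraction f = 0.5:
P = [sin((1−f)δ)·A + sin(fδ)·B] / sin δ = 0.9224·A + 0.9224·B in Cartesian coordinates,
giving P = (-0.7722, -0.4836, 0.4120), i.e. latitude 24.33°, longitude -147.94°.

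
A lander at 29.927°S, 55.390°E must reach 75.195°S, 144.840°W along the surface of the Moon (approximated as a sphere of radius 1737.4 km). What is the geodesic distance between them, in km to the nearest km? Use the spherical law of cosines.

2246 km

Let φ₁ = -0.5223 rad, φ₂ = -1.3124 rad, and Δλ = 2.7885 rad.
cos c = sin φ₁ sin φ₂ + cos φ₁ cos φ₂ cos Δλ = (-0.4989)(-0.9668) + (0.8667)(0.2555)(-0.9383) = 0.27454,
so c = arccos(0.27454) = 1.29269 rad.
Distance = R·c = 1737.4 × 1.2927 ≈ 2246 km.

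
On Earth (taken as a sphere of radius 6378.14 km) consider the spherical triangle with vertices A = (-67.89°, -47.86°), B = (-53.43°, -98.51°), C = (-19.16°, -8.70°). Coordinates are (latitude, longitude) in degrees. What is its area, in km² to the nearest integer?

8434422 km²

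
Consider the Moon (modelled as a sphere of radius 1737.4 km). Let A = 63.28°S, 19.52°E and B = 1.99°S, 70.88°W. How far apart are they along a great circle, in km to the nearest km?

In radians: φ₁ = -1.1044, φ₂ = -0.0347, Δλ = -90.400° = -1.5778 rad.
cos c = sin φ₁ sin φ₂ + cos φ₁ cos φ₂ cos Δλ = (-0.8932)(-0.0347) + (0.4496)(0.9994)(-0.0070) = 0.02788,
so c = arccos(0.02788) = 1.54291 rad.
Distance = R·c = 1737.4 × 1.5429 ≈ 2681 km.

2681 km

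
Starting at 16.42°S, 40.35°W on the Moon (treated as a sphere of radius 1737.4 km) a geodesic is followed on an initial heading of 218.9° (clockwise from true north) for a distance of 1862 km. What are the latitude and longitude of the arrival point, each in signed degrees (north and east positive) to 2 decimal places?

-52.25°, -104.60°

Angular distance δ = d/R = 1862/1737.4 = 1.07172 rad; initial bearing θ = 3.8205 rad.
sin φ₂ = sin φ₁ cos δ + cos φ₁ sin δ cos θ = (-0.2827)(0.4786) + (0.9592)(0.8780)(-0.7782) = -0.7907, so φ₂ = -52.25°.
Δλ = atan2(sin θ sin δ cos φ₁, cos δ − sin φ₁ sin φ₂) = atan2(-0.5289, 0.2551) = -64.251°.
λ₂ = -40.350° − 64.251° = -104.60°.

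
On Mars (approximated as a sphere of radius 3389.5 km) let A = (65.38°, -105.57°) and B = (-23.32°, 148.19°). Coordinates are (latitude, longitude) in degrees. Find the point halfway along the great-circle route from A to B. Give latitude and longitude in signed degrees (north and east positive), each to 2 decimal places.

The central angle between A and B is δ = 2.0565 rad.
With f = 0.5, the slerp weights are sin((1−f)δ)/sin δ = 0.9684 and sin(fδ)/sin δ = 0.9684.
Weighted sum of the unit vectors: (0.9684)·(-0.1118,-0.4013,0.9091) + (0.9684)·(-0.7804,0.4840,-0.3959) = (-0.8640, 0.0801, 0.4970).
Converting back: φ = atan2(z, √(x²+y²)) = 29.80°, λ = atan2(y, x) = 174.70°.

29.80°, 174.70°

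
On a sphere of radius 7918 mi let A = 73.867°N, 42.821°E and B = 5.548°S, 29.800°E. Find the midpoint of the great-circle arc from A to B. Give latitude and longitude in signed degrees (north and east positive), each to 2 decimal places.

34.28°, 32.63°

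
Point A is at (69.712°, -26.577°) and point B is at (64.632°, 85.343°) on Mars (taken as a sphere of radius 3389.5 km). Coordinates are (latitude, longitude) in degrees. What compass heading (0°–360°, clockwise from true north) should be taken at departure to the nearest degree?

41°

Δλ = 111.920° = 1.9534 rad.
y = sin Δλ · cos φ₂ = (0.9277)(0.4284) = 0.3975
x = cos φ₁ sin φ₂ − sin φ₁ cos φ₂ cos Δλ = (0.3467)(0.9036) − (0.9380)(0.4284)(-0.3733) = 0.4633
θ = atan2(y, x) = 40.62°, so the bearing is 41°.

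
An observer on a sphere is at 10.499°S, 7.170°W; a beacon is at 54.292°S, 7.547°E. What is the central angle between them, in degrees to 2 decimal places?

45.33°

Let φ₁ = -0.1832 rad, φ₂ = -0.9476 rad, and Δλ = 0.2569 rad.
cos c = sin φ₁ sin φ₂ + cos φ₁ cos φ₂ cos Δλ = (-0.1822)(-0.8120) + (0.9833)(0.5837)(0.9672) = 0.70302,
so c = arccos(0.70302) = 0.79117 rad.
So the angular separation is 45.33°.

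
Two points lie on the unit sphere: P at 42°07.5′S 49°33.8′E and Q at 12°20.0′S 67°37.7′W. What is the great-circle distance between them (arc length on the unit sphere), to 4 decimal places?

In radians: φ₁ = -0.7352, φ₂ = -0.2153, Δλ = -117.192° = -2.0454 rad.
cos c = sin φ₁ sin φ₂ + cos φ₁ cos φ₂ cos Δλ = (-0.6708)(-0.2136) + (0.7417)(0.9769)(-0.4570) = -0.18783,
so c = arccos(-0.18783) = 1.75975 rad.
On the unit sphere the arc length equals the central angle: 1.7598.

1.7598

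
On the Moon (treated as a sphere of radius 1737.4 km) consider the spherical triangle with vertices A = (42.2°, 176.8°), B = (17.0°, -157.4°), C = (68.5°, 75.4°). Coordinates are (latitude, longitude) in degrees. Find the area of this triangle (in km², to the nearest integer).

433046 km²

Side lengths (central angles): a = 1.5106, b = 0.9627, c = 0.5841 rad; semiperimeter s = 1.5287.
By l'Huilier's theorem, tan(E/4) = √[tan(s/2) tan((s−a)/2) tan((s−b)/2) tan((s−c)/2)], giving spherical excess E = 0.1435 rad.
Area = E·R² = 0.1435 × (1737.4)² ≈ 433046 km².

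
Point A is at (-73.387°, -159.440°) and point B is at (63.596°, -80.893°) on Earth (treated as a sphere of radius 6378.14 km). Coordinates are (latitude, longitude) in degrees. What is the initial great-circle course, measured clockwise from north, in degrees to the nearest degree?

With φ₁ = -1.2808, φ₂ = 1.1100, Δλ = 1.3709 rad, the forward-azimuth formula gives
θ = atan2( sin Δλ cos φ₂ , cos φ₁ sin φ₂ − sin φ₁ cos φ₂ cos Δλ ) = atan2(0.4358, 0.3407) = 51.99°.
So the initial bearing is 52°.

52°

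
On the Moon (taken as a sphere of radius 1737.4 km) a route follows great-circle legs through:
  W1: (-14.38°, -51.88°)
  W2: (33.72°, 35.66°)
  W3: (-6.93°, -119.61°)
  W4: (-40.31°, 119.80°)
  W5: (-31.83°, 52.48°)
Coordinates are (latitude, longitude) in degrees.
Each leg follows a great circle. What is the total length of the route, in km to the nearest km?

12201 km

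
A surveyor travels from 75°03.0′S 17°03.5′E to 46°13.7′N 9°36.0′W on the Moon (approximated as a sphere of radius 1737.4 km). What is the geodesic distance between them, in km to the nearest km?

3716 km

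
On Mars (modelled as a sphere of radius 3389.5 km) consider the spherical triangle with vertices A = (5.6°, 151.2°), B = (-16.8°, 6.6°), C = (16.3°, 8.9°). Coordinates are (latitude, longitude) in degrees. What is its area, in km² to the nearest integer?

18649863 km²

Side lengths (central angles): a = 0.5791, b = 2.3868, c = 2.5062 rad; semiperimeter s = 2.7360.
By l'Huilier's theorem, tan(E/4) = √[tan(s/2) tan((s−a)/2) tan((s−b)/2) tan((s−c)/2)], giving spherical excess E = 1.6233 rad.
Area = E·R² = 1.6233 × (3389.5)² ≈ 18649863 km².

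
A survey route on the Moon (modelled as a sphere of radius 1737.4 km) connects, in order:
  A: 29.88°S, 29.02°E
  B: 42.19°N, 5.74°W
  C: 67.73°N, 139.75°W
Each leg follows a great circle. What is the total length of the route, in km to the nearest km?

4355 km

Leg A→B: central angle 1.3764 rad, distance 2391.3 km.
Leg B→C: central angle 1.1303 rad, distance 1963.7 km.
Total: 2391.3 + 1963.7 ≈ 4355 km.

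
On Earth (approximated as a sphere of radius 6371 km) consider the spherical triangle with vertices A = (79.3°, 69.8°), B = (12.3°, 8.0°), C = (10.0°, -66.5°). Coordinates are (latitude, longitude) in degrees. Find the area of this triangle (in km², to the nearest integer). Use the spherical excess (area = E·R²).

41458958 km²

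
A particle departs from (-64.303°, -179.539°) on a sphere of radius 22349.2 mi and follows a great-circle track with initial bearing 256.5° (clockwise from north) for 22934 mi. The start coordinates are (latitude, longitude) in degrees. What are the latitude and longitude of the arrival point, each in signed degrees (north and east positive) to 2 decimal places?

-33.60°, 93.54°

Angular distance δ = d/R = 22934/22349.2 = 1.02617 rad; initial bearing θ = 4.4768 rad.
sin φ₂ = sin φ₁ cos δ + cos φ₁ sin δ cos θ = (-0.9011)(0.5181) + (0.4336)(0.8553)(-0.2334) = -0.5534, so φ₂ = -33.60°.
Δλ = atan2(sin θ sin δ cos φ₁, cos δ − sin φ₁ sin φ₂) = atan2(-0.3606, 0.0194) = -86.921°.
λ₂ = -179.539° − 86.921° = -266.46° → 93.54° after wrapping to (−180°, 180°].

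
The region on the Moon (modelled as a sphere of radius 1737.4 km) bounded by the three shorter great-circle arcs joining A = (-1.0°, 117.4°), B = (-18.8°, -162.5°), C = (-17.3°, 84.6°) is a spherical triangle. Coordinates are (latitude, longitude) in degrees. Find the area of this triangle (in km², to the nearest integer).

1476888 km²

Side lengths (central angles): a = 1.8295, b = 0.6307, c = 1.4016 rad; semiperimeter s = 1.9309.
By l'Huilier's theorem, tan(E/4) = √[tan(s/2) tan((s−a)/2) tan((s−b)/2) tan((s−c)/2)], giving spherical excess E = 0.4893 rad.
Area = E·R² = 0.4893 × (1737.4)² ≈ 1476888 km².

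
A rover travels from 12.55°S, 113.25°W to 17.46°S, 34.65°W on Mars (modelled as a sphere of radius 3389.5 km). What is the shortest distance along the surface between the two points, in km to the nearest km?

4470 km

With latitudes φ₁ = -12.550°, φ₂ = -17.460° and longitude difference Δλ = 78.600°:
Haversine: a = sin²(Δφ/2) + cos φ₁ cos φ₂ sin²(Δλ/2) = 0.0018 + (0.9761)(0.9539)(0.4012) = 0.37538.
Central angle c = 2·arcsin(√a) = 1.31890 rad.
Distance = R·c = 3389.5 × 1.3189 ≈ 4470 km.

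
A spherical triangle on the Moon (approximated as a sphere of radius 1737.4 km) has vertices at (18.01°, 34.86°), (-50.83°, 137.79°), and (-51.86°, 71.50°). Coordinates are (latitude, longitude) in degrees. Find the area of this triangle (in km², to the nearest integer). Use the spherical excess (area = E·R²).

1101971 km²

Side lengths (central angles): a = 0.6972, b = 1.3407, c = 1.9542 rad; semiperimeter s = 1.9961.
By l'Huilier's theorem, tan(E/4) = √[tan(s/2) tan((s−a)/2) tan((s−b)/2) tan((s−c)/2)], giving spherical excess E = 0.3651 rad.
Area = E·R² = 0.3651 × (1737.4)² ≈ 1101971 km².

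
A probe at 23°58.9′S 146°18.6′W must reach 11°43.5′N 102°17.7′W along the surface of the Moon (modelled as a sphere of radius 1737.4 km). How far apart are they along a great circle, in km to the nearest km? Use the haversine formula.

1695 km

With latitudes φ₁ = -23.982°, φ₂ = 11.725° and longitude difference Δλ = 44.015°:
Haversine: a = sin²(Δφ/2) + cos φ₁ cos φ₂ sin²(Δλ/2) = 0.0940 + (0.9137)(0.9791)(0.1404) = 0.21961.
Central angle c = 2·arcsin(√a) = 0.97548 rad.
Distance = R·c = 1737.4 × 0.9755 ≈ 1695 km.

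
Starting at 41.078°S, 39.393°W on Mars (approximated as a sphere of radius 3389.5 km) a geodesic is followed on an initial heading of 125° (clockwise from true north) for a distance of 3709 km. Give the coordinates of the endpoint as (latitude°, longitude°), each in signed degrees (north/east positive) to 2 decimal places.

Angular distance δ = d/R = 3709/3389.5 = 1.09426 rad; initial bearing θ = 2.1817 rad.
sin φ₂ = sin φ₁ cos δ + cos φ₁ sin δ cos θ = (-0.6571)(0.4587) + (0.7538)(0.8886)(-0.5736) = -0.6856, so φ₂ = -43.28°.
Δλ = atan2(sin θ sin δ cos φ₁, cos δ − sin φ₁ sin φ₂) = atan2(0.5487, 0.0082) = 89.144°.
λ₂ = -39.393° + 89.144° = 49.75°.

-43.28°, 49.75°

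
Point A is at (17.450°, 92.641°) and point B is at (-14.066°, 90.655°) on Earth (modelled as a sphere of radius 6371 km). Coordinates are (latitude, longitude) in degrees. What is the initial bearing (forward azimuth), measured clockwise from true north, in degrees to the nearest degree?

184°

Δλ = -1.986° = -0.0347 rad.
y = sin Δλ · cos φ₂ = (-0.0347)(0.9700) = -0.0336
x = cos φ₁ sin φ₂ − sin φ₁ cos φ₂ cos Δλ = (0.9540)(-0.2430) − (0.2999)(0.9700)(0.9994) = -0.5226
θ = atan2(y, x) = -176.32°; adding 360° gives 184°.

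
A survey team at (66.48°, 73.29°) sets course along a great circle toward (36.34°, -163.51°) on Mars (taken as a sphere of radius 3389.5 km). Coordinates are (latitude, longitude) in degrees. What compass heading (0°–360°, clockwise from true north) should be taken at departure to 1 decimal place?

With φ₁ = 1.1603, φ₂ = 0.6343, Δλ = 2.1502 rad, the forward-azimuth formula gives
θ = atan2( sin Δλ cos φ₂ , cos φ₁ sin φ₂ − sin φ₁ cos φ₂ cos Δλ ) = atan2(0.6740, 0.6409) = 46.44°.
So the initial bearing is 46.4°.

46.4°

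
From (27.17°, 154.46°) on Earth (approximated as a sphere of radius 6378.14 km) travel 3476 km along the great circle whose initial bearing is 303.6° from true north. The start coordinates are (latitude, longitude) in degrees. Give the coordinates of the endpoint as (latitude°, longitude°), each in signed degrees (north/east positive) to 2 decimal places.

40.22°, 120.02°

Angular distance δ = d/R = 3476/6378.14 = 0.54499 rad; initial bearing θ = 5.2988 rad.
sin φ₂ = sin φ₁ cos δ + cos φ₁ sin δ cos θ = (0.4566)(0.8551) + (0.8897)(0.5184)(0.5534) = 0.6457, so φ₂ = 40.22°.
Δλ = atan2(sin θ sin δ cos φ₁, cos δ − sin φ₁ sin φ₂) = atan2(-0.3841, 0.5603) = -34.436°.
λ₂ = 154.460° − 34.436° = 120.02°.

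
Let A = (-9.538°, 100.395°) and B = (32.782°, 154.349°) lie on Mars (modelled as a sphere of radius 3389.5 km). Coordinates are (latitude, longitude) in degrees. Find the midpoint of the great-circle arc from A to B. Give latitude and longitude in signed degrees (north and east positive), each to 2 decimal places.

Central angle δ = 1.1613 rad. Interpolating on the sphere with fraction f = 0.5:
P = [sin((1−f)δ)·A + sin(fδ)·B] / sin δ = 0.5980·A + 0.5980·B in Cartesian coordinates,
giving P = (-0.5596, 0.7977, 0.2247), i.e. latitude 12.99°, longitude 125.05°.

12.99°, 125.05°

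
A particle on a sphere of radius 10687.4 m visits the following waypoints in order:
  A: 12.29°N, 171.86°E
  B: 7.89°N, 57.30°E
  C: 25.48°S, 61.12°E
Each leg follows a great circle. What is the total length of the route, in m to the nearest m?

27137 m

Leg A→B: central angle 1.9531 rad, distance 20873.5 m.
Leg B→C: central angle 0.5860 rad, distance 6263.0 m.
Total: 20873.5 + 6263.0 ≈ 27137 m.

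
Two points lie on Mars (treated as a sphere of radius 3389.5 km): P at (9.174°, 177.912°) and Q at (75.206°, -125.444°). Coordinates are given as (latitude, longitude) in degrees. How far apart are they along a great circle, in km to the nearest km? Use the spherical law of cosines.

4317 km

With latitudes φ₁ = 9.174°, φ₂ = 75.206° and longitude difference Δλ = 56.644°:
cos c = sin φ₁ sin φ₂ + cos φ₁ cos φ₂ cos Δλ = (0.1594)(0.9669) + (0.9872)(0.2553)(0.5498) = 0.29275,
so c = arccos(0.29275) = 1.27369 rad.
Distance = R·c = 3389.5 × 1.2737 ≈ 4317 km.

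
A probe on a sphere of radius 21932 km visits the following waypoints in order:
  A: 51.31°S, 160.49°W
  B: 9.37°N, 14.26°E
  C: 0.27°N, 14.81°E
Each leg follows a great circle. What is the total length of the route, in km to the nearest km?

56252 km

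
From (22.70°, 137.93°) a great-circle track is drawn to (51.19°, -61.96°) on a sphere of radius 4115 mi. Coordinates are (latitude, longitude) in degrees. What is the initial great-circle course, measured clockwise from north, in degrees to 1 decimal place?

With φ₁ = 0.3962, φ₂ = 0.8934, Δλ = 2.7944 rad, the forward-azimuth formula gives
θ = atan2( sin Δλ cos φ₂ , cos φ₁ sin φ₂ − sin φ₁ cos φ₂ cos Δλ ) = atan2(0.2132, 0.9463) = 12.70°.
So the initial bearing is 12.7°.

12.7°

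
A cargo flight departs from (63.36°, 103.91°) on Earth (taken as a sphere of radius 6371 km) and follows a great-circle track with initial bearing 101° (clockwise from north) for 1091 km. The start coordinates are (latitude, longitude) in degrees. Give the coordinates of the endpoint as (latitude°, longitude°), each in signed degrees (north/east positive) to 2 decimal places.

60.02°, 123.47°

Angular distance δ = d/R = 1091/6371 = 0.17124 rad; initial bearing θ = 1.7628 rad.
sin φ₂ = sin φ₁ cos δ + cos φ₁ sin δ cos θ = (0.8938)(0.9854) + (0.4484)(0.1704)(-0.1908) = 0.8662, so φ₂ = 60.02°.
Δλ = atan2(sin θ sin δ cos φ₁, cos δ − sin φ₁ sin φ₂) = atan2(0.0750, 0.2111) = 19.557°.
λ₂ = 103.910° + 19.557° = 123.47°.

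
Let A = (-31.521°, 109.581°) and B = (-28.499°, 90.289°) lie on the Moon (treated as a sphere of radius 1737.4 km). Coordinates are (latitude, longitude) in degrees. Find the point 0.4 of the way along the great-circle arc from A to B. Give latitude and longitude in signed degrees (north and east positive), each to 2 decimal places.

-30.65°, 101.73°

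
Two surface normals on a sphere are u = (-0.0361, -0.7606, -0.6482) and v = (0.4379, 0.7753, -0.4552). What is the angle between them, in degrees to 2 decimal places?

u·v = -0.3104; |u| = 1.0000, |v| = 1.0000.
cos θ = (u·v)/(|u||v|) = -0.3104, so θ = 108.09°.

108.09°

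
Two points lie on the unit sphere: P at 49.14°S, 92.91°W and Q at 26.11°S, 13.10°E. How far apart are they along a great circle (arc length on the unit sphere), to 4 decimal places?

1.3991

In radians: φ₁ = -0.8577, φ₂ = -0.4557, Δλ = 106.010° = 1.8502 rad.
Haversine: a = sin²(Δφ/2) + cos φ₁ cos φ₂ sin²(Δλ/2) = 0.0398 + (0.6542)(0.8980)(0.6379) = 0.41459.
Central angle c = 2·arcsin(√a) = 1.39913 rad.
On the unit sphere the arc length equals the central angle: 1.3991.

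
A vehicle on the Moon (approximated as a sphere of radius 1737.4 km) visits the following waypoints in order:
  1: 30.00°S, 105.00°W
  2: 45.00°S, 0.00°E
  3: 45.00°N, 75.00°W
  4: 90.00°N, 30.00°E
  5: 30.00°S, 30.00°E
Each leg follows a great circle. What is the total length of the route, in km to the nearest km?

Leg 1→2: central angle 1.3745 rad, distance 2388.0 km.
Leg 2→3: central angle 1.9504 rad, distance 3388.7 km.
Leg 3→4: central angle 0.7854 rad, distance 1364.6 km.
Leg 4→5: central angle 2.0944 rad, distance 3638.8 km.
Total: 2388.0 + 3388.7 + 1364.6 + 3638.8 ≈ 10780 km.

10780 km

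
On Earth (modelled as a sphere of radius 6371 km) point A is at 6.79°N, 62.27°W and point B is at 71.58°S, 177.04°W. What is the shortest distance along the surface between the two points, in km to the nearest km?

11576 km

Let φ₁ = 0.1185 rad, φ₂ = -1.2493 rad, and Δλ = -2.0031 rad.
Haversine: a = sin²(Δφ/2) + cos φ₁ cos φ₂ sin²(Δλ/2) = 0.3992 + (0.9930)(0.3160)(0.7095) = 0.62182.
Central angle c = 2·arcsin(√a) = 1.81691 rad.
Distance = R·c = 6371 × 1.8169 ≈ 11576 km.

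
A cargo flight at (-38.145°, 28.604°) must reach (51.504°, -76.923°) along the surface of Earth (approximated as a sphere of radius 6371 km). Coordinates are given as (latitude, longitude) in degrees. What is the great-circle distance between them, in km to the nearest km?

14223 km

With latitudes φ₁ = -38.145°, φ₂ = 51.504° and longitude difference Δλ = -105.527°:
Haversine: a = sin²(Δφ/2) + cos φ₁ cos φ₂ sin²(Δλ/2) = 0.4969 + (0.7865)(0.6225)(0.6338) = 0.80723.
Central angle c = 2·arcsin(√a) = 2.23249 rad.
Distance = R·c = 6371 × 2.2325 ≈ 14223 km.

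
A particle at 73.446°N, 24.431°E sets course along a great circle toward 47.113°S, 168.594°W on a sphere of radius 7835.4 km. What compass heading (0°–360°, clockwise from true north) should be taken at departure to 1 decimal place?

19.8°

Δλ = 166.975° = 2.9143 rad.
y = sin Δλ · cos φ₂ = (0.2254)(0.6806) = 0.1534
x = cos φ₁ sin φ₂ − sin φ₁ cos φ₂ cos Δλ = (0.2849)(-0.7327) − (0.9586)(0.6806)(-0.9743) = 0.4268
θ = atan2(y, x) = 19.77°, so the bearing is 19.8°.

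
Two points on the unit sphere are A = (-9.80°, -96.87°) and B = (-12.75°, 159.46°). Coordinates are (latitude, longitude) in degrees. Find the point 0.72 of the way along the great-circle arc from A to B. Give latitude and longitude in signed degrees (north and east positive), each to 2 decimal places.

The central angle between A and B is δ = 1.7615 rad.
With f = 0.72, the slerp weights are sin((1−f)δ)/sin δ = 0.4822 and sin(fδ)/sin δ = 0.9722.
Weighted sum of the unit vectors: (0.4822)·(-0.1179,-0.9783,-0.1702) + (0.9722)·(-0.9133,0.3422,-0.2207) = (-0.9448, -0.1391, -0.2966).
Converting back: φ = atan2(z, √(x²+y²)) = -17.26°, λ = atan2(y, x) = -171.63°.

-17.26°, -171.63°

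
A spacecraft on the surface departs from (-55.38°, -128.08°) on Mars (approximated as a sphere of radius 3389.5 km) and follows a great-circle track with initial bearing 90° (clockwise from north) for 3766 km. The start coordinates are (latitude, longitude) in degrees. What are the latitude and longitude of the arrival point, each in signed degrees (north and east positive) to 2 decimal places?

-21.42°, -53.79°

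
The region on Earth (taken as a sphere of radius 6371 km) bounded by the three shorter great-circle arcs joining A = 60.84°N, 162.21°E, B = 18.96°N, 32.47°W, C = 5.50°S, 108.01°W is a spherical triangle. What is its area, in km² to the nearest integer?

63958997 km²

Side lengths (central angles): a = 1.3654, b = 1.6527, c = 1.7336 rad; semiperimeter s = 2.3759.
By l'Huilier's theorem, tan(E/4) = √[tan(s/2) tan((s−a)/2) tan((s−b)/2) tan((s−c)/2)], giving spherical excess E = 1.5757 rad.
Area = E·R² = 1.5757 × (6371)² ≈ 63958997 km².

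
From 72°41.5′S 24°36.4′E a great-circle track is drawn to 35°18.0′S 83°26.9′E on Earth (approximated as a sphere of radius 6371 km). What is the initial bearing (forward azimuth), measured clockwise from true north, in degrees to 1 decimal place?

Δλ = 58.842° = 1.0270 rad.
y = sin Δλ · cos φ₂ = (0.8557)(0.8161) = 0.6984
x = cos φ₁ sin φ₂ − sin φ₁ cos φ₂ cos Δλ = (0.2975)(-0.5779) − (-0.9547)(0.8161)(0.5174) = 0.2312
θ = atan2(y, x) = 71.68°, so the bearing is 71.7°.

71.7°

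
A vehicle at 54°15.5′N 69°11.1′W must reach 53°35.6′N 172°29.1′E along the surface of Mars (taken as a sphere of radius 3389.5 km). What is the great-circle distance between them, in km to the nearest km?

3593 km

Let φ₁ = 0.9470 rad, φ₂ = 0.9354 rad, and Δλ = -2.0652 rad.
Haversine: a = sin²(Δφ/2) + cos φ₁ cos φ₂ sin²(Δλ/2) = 0.0000 + (0.5841)(0.5935)(0.7373) = 0.25564.
Central angle c = 2·arcsin(√a) = 1.06017 rad.
Distance = R·c = 3389.5 × 1.0602 ≈ 3593 km.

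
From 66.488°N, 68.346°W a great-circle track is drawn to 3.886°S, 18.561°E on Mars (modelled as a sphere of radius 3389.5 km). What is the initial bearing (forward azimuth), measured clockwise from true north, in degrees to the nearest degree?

With φ₁ = 1.1604, φ₂ = -0.0678, Δλ = 1.5168 rad, the forward-azimuth formula gives
θ = atan2( sin Δλ cos φ₂ , cos φ₁ sin φ₂ − sin φ₁ cos φ₂ cos Δλ ) = atan2(0.9962, -0.0764) = 94.39°.
So the initial bearing is 94°.

94°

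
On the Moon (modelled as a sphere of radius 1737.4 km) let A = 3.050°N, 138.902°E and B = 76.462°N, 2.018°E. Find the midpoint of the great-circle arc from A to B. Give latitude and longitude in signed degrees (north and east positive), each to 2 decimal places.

50.58°, 127.96°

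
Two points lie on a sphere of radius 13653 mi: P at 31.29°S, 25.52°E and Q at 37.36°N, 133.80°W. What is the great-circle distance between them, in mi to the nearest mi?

With latitudes φ₁ = -31.290°, φ₂ = 37.360° and longitude difference Δλ = -159.320°:
cos c = sin φ₁ sin φ₂ + cos φ₁ cos φ₂ cos Δλ = (-0.5194)(0.6068) + (0.8545)(0.7948)(-0.9356) = -0.95063,
so c = arccos(-0.95063) = 2.82605 rad.
Distance = R·c = 13653 × 2.8261 ≈ 38584 mi.

38584 mi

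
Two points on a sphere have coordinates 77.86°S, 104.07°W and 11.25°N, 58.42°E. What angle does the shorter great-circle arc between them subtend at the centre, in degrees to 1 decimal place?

112.8°

In radians: φ₁ = -1.3589, φ₂ = 0.1963, Δλ = 162.490° = 2.8360 rad.
Haversine: a = sin²(Δφ/2) + cos φ₁ cos φ₂ sin²(Δλ/2) = 0.4922 + (0.2103)(0.9808)(0.9768) = 0.69372.
Central angle c = 2·arcsin(√a) = 1.96864 rad.
So the angular separation is 112.8°.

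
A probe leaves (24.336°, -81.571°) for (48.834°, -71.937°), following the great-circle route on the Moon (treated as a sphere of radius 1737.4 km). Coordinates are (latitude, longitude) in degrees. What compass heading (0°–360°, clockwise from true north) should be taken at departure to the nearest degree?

With φ₁ = 0.4247, φ₂ = 0.8523, Δλ = 0.1681 rad, the forward-azimuth formula gives
θ = atan2( sin Δλ cos φ₂ , cos φ₁ sin φ₂ − sin φ₁ cos φ₂ cos Δλ ) = atan2(0.1102, 0.4185) = 14.75°.
So the initial bearing is 15°.

15°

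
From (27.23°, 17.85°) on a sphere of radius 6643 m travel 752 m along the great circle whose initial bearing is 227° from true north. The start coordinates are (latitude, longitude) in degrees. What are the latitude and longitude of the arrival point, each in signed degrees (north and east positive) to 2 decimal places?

22.71°, 12.71°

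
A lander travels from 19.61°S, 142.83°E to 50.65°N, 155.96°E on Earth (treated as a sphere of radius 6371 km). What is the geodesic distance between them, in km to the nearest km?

In radians: φ₁ = -0.3423, φ₂ = 0.8840, Δλ = 13.130° = 0.2292 rad.
Haversine: a = sin²(Δφ/2) + cos φ₁ cos φ₂ sin²(Δλ/2) = 0.3311 + (0.9420)(0.6341)(0.0131) = 0.33893.
Central angle c = 2·arcsin(√a) = 1.24281 rad.
Distance = R·c = 6371 × 1.2428 ≈ 7918 km.

7918 km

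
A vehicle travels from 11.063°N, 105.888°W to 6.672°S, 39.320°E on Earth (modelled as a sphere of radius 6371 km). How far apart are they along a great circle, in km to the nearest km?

16164 km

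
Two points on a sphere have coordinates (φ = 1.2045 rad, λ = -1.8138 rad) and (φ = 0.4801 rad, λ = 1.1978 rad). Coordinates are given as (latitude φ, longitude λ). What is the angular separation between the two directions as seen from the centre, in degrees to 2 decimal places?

In radians: φ₁ = 1.2045, φ₂ = 0.4801, Δλ = 172.552° = 3.0116 rad.
cos c = sin φ₁ sin φ₂ + cos φ₁ cos φ₂ cos Δλ = (0.9337)(0.4619) + (0.3582)(0.8869)(-0.9916) = 0.11624,
so c = arccos(0.11624) = 1.45429 rad.
So the angular separation is 83.32°.

83.32°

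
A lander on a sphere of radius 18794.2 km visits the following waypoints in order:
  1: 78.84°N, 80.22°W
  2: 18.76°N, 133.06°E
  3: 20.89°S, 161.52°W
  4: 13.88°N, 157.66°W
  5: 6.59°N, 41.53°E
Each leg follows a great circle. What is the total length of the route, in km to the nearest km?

Leg 1→2: central angle 1.4078 rad, distance 26457.8 km.
Leg 2→3: central angle 1.3147 rad, distance 24708.9 km.
Leg 3→4: central angle 0.6104 rad, distance 11472.9 km.
Leg 4→5: central angle 2.6536 rad, distance 49872.0 km.
Total: 26457.8 + 24708.9 + 11472.9 + 49872.0 ≈ 112512 km.

112512 km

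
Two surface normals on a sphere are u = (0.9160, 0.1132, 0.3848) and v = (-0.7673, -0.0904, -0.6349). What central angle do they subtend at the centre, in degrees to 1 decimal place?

u·v = -0.9574; |u| = 1.0000, |v| = 1.0000.
cos θ = (u·v)/(|u||v|) = -0.9574, so θ = 163.2°.

163.2°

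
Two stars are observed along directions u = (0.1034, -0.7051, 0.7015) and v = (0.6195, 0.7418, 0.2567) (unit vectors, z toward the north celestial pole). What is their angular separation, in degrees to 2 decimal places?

106.20°

u·v = -0.2789; |u| = 1.0000, |v| = 1.0000.
cos θ = (u·v)/(|u||v|) = -0.2789, so θ = 106.20°.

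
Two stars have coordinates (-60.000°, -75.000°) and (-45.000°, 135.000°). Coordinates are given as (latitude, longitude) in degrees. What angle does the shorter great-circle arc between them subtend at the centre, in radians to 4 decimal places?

1.2596 rad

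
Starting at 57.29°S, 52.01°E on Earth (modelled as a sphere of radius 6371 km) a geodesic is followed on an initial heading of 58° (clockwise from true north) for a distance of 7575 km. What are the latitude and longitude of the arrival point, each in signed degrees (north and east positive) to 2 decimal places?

-2.74°, 104.00°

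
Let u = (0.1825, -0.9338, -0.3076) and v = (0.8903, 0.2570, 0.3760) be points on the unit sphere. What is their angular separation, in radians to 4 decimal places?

1.7652 rad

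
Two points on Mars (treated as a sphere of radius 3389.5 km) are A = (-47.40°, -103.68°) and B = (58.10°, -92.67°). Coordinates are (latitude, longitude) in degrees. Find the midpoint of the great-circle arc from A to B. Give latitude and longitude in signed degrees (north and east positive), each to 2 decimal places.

5.37°, -98.86°

The central angle between A and B is δ = 1.8482 rad.
With f = 0.5, the slerp weights are sin((1−f)δ)/sin δ = 0.8298 and sin(fδ)/sin δ = 0.8298.
Weighted sum of the unit vectors: (0.8298)·(-0.1601,-0.6577,-0.7361) + (0.8298)·(-0.0246,-0.5279,0.8490) = (-0.1533, -0.9837, 0.0937).
Converting back: φ = atan2(z, √(x²+y²)) = 5.37°, λ = atan2(y, x) = -98.86°.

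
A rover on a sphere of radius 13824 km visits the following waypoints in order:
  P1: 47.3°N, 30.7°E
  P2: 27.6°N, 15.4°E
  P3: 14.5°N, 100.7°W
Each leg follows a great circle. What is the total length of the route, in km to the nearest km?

30933 km

Leg P1→P2: central angle 0.4023 rad, distance 5561.1 km.
Leg P2→P3: central angle 1.8353 rad, distance 25371.6 km.
Total: 5561.1 + 25371.6 ≈ 30933 km.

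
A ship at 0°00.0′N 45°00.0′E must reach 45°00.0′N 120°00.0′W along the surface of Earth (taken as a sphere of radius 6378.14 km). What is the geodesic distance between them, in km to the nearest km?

14814 km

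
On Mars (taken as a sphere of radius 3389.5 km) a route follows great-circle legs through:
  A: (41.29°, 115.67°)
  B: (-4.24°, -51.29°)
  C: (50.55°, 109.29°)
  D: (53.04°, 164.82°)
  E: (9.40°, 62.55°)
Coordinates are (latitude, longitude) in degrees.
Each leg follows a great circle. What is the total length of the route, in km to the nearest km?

Leg A→B: central angle 2.4635 rad, distance 8350.1 km.
Leg B→C: central angle 2.2846 rad, distance 7743.6 km.
Leg C→D: central angle 0.5859 rad, distance 1985.8 km.
Leg D→E: central angle 1.5664 rad, distance 5309.2 km.
Total: 8350.1 + 7743.6 + 1985.8 + 5309.2 ≈ 23389 km.

23389 km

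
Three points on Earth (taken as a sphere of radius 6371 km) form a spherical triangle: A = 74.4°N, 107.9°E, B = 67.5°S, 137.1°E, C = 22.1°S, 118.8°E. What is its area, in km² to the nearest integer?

Side lengths (central angles): a = 0.8173, b = 1.6888, c = 2.4981 rad; semiperimeter s = 2.5021.
By l'Huilier's theorem, tan(E/4) = √[tan(s/2) tan((s−a)/2) tan((s−b)/2) tan((s−c)/2)], giving spherical excess E = 0.2147 rad.
Area = E·R² = 0.2147 × (6371)² ≈ 8713311 km².

8713311 km²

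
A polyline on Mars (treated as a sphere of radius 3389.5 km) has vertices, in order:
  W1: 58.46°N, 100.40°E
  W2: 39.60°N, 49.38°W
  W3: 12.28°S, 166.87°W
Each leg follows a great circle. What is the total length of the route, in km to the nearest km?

11692 km

Leg W1→W2: central angle 1.3746 rad, distance 4659.1 km.
Leg W2→W3: central angle 2.0750 rad, distance 7033.2 km.
Total: 4659.1 + 7033.2 ≈ 11692 km.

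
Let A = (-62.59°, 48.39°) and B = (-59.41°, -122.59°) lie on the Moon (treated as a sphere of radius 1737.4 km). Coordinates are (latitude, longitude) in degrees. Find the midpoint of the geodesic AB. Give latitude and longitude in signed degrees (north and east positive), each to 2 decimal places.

Central angle δ = 1.0089 rad. Interpolating on the sphere with fraction f = 0.5:
P = [sin((1−f)δ)·A + sin(fδ)·B] / sin δ = 0.5711·A + 0.5711·B in Cartesian coordinates,
giving P = (0.0180, -0.0483, -0.9987), i.e. latitude -87.04°, longitude -69.51°.

-87.04°, -69.51°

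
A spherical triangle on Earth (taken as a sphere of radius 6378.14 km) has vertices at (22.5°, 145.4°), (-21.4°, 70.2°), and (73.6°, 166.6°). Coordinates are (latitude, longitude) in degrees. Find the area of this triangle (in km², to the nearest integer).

38113370 km²

Side lengths (central angles): a = 1.9599, b = 0.9143, c = 1.4906 rad; semiperimeter s = 2.1824.
By l'Huilier's theorem, tan(E/4) = √[tan(s/2) tan((s−a)/2) tan((s−b)/2) tan((s−c)/2)], giving spherical excess E = 0.9369 rad.
Area = E·R² = 0.9369 × (6378.14)² ≈ 38113370 km².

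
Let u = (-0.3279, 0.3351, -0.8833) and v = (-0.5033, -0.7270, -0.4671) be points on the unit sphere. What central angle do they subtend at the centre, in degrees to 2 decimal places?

u·v = 0.3340; |u| = 1.0000, |v| = 1.0000.
cos θ = (u·v)/(|u||v|) = 0.3340, so θ = 70.49°.

70.49°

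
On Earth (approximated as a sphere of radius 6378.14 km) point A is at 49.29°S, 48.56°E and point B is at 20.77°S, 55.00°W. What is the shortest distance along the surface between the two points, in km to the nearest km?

Let φ₁ = -0.8603 rad, φ₂ = -0.3625 rad, and Δλ = -1.8075 rad.
cos c = sin φ₁ sin φ₂ + cos φ₁ cos φ₂ cos Δλ = (-0.7580)(-0.3546) + (0.6522)(0.9350)(-0.2345) = 0.12582,
so c = arccos(0.12582) = 1.44464 rad.
Distance = R·c = 6378.14 × 1.4446 ≈ 9214 km.

9214 km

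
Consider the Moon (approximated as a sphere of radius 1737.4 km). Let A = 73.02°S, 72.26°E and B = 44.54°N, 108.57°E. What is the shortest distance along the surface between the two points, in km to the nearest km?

Let φ₁ = -1.2744 rad, φ₂ = 0.7774 rad, and Δλ = 0.6337 rad.
Haversine: a = sin²(Δφ/2) + cos φ₁ cos φ₂ sin²(Δλ/2) = 0.7313 + (0.2920)(0.7128)(0.0971) = 0.75155.
Central angle c = 2·arcsin(√a) = 2.09797 rad.
Distance = R·c = 1737.4 × 2.0980 ≈ 3645 km.

3645 km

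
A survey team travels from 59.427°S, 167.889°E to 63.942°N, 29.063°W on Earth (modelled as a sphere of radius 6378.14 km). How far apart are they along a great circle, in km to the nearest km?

19015 km

Let φ₁ = -1.0372 rad, φ₂ = 1.1160 rad, and Δλ = 2.8457 rad.
cos c = sin φ₁ sin φ₂ + cos φ₁ cos φ₂ cos Δλ = (-0.8610)(0.8983) + (0.5086)(0.4393)(-0.9565) = -0.98719,
so c = arccos(-0.98719) = 2.98135 rad.
Distance = R·c = 6378.14 × 2.9813 ≈ 19015 km.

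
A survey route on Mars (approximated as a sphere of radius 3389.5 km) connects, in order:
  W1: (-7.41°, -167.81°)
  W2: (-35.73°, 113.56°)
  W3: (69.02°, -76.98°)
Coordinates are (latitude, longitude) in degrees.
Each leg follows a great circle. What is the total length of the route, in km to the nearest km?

Leg W1→W2: central angle 1.3346 rad, distance 4523.6 km.
Leg W2→W3: central angle 2.5517 rad, distance 8649.0 km.
Total: 4523.6 + 8649.0 ≈ 13173 km.

13173 km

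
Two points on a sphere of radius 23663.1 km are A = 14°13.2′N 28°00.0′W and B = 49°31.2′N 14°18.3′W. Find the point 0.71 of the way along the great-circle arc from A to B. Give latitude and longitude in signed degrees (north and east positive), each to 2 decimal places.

Central angle δ = 0.6464 rad. Interpolating on the sphere with fraction f = 0.71:
P = [sin((1−f)δ)·A + sin(fδ)·B] / sin δ = 0.3094·A + 0.7355·B in Cartesian coordinates,
giving P = (0.7275, -0.2588, 0.6354), i.e. latitude 39.45°, longitude -19.58°.

39.45°, -19.58°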